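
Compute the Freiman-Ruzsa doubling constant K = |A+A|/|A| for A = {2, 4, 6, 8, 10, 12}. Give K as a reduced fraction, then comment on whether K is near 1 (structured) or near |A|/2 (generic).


|A| = 6.
Compute A + A by enumerating all 36 pairs.
A + A = {4, 6, 8, 10, 12, 14, 16, 18, 20, 22, 24}, so |A + A| = 11.
K = |A + A| / |A| = 11/6 (already in lowest terms) ≈ 1.8333.
Reference: AP of size 6 gives K = 11/6 ≈ 1.8333; a fully generic set of size 6 gives K ≈ 3.5000.

|A| = 6, |A + A| = 11, K = 11/6.


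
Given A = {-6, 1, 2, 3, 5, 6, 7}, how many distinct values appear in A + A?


A + A = {a + a' : a, a' ∈ A}; |A| = 7.
General bounds: 2|A| - 1 ≤ |A + A| ≤ |A|(|A|+1)/2, i.e. 13 ≤ |A + A| ≤ 28.
Lower bound 2|A|-1 is attained iff A is an arithmetic progression.
Enumerate sums a + a' for a ≤ a' (symmetric, so this suffices):
a = -6: -6+-6=-12, -6+1=-5, -6+2=-4, -6+3=-3, -6+5=-1, -6+6=0, -6+7=1
a = 1: 1+1=2, 1+2=3, 1+3=4, 1+5=6, 1+6=7, 1+7=8
a = 2: 2+2=4, 2+3=5, 2+5=7, 2+6=8, 2+7=9
a = 3: 3+3=6, 3+5=8, 3+6=9, 3+7=10
a = 5: 5+5=10, 5+6=11, 5+7=12
a = 6: 6+6=12, 6+7=13
a = 7: 7+7=14
Distinct sums: {-12, -5, -4, -3, -1, 0, 1, 2, 3, 4, 5, 6, 7, 8, 9, 10, 11, 12, 13, 14}
|A + A| = 20

|A + A| = 20


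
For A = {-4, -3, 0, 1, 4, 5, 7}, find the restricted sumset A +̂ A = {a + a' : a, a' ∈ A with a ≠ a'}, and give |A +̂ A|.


Restricted sumset: A +̂ A = {a + a' : a ∈ A, a' ∈ A, a ≠ a'}.
Equivalently, take A + A and drop any sum 2a that is achievable ONLY as a + a for a ∈ A (i.e. sums representable only with equal summands).
Enumerate pairs (a, a') with a < a' (symmetric, so each unordered pair gives one sum; this covers all a ≠ a'):
  -4 + -3 = -7
  -4 + 0 = -4
  -4 + 1 = -3
  -4 + 4 = 0
  -4 + 5 = 1
  -4 + 7 = 3
  -3 + 0 = -3
  -3 + 1 = -2
  -3 + 4 = 1
  -3 + 5 = 2
  -3 + 7 = 4
  0 + 1 = 1
  0 + 4 = 4
  0 + 5 = 5
  0 + 7 = 7
  1 + 4 = 5
  1 + 5 = 6
  1 + 7 = 8
  4 + 5 = 9
  4 + 7 = 11
  5 + 7 = 12
Collected distinct sums: {-7, -4, -3, -2, 0, 1, 2, 3, 4, 5, 6, 7, 8, 9, 11, 12}
|A +̂ A| = 16
(Reference bound: |A +̂ A| ≥ 2|A| - 3 for |A| ≥ 2, with |A| = 7 giving ≥ 11.)

|A +̂ A| = 16


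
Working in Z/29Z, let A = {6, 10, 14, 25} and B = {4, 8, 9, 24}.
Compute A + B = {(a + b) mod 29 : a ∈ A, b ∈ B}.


Work in Z/29Z: reduce every sum a + b modulo 29.
Enumerate all 16 pairs:
a = 6: 6+4=10, 6+8=14, 6+9=15, 6+24=1
a = 10: 10+4=14, 10+8=18, 10+9=19, 10+24=5
a = 14: 14+4=18, 14+8=22, 14+9=23, 14+24=9
a = 25: 25+4=0, 25+8=4, 25+9=5, 25+24=20
Distinct residues collected: {0, 1, 4, 5, 9, 10, 14, 15, 18, 19, 20, 22, 23}
|A + B| = 13 (out of 29 total residues).

A + B = {0, 1, 4, 5, 9, 10, 14, 15, 18, 19, 20, 22, 23}


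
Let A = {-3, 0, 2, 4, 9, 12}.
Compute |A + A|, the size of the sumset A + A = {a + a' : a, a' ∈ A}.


A + A = {a + a' : a, a' ∈ A}; |A| = 6.
General bounds: 2|A| - 1 ≤ |A + A| ≤ |A|(|A|+1)/2, i.e. 11 ≤ |A + A| ≤ 21.
Lower bound 2|A|-1 is attained iff A is an arithmetic progression.
Enumerate sums a + a' for a ≤ a' (symmetric, so this suffices):
a = -3: -3+-3=-6, -3+0=-3, -3+2=-1, -3+4=1, -3+9=6, -3+12=9
a = 0: 0+0=0, 0+2=2, 0+4=4, 0+9=9, 0+12=12
a = 2: 2+2=4, 2+4=6, 2+9=11, 2+12=14
a = 4: 4+4=8, 4+9=13, 4+12=16
a = 9: 9+9=18, 9+12=21
a = 12: 12+12=24
Distinct sums: {-6, -3, -1, 0, 1, 2, 4, 6, 8, 9, 11, 12, 13, 14, 16, 18, 21, 24}
|A + A| = 18

|A + A| = 18


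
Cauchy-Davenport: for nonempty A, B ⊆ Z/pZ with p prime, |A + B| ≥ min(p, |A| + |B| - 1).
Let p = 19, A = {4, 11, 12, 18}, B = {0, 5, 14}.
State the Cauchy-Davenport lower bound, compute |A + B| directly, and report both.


Cauchy-Davenport: |A + B| ≥ min(p, |A| + |B| - 1) for A, B nonempty in Z/pZ.
|A| = 4, |B| = 3, p = 19.
CD lower bound = min(19, 4 + 3 - 1) = min(19, 6) = 6.
Compute A + B mod 19 directly:
a = 4: 4+0=4, 4+5=9, 4+14=18
a = 11: 11+0=11, 11+5=16, 11+14=6
a = 12: 12+0=12, 12+5=17, 12+14=7
a = 18: 18+0=18, 18+5=4, 18+14=13
A + B = {4, 6, 7, 9, 11, 12, 13, 16, 17, 18}, so |A + B| = 10.
Verify: 10 ≥ 6? Yes ✓.

CD lower bound = 6, actual |A + B| = 10.


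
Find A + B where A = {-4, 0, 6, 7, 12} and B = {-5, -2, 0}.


A + B = {a + b : a ∈ A, b ∈ B}.
Enumerate all |A|·|B| = 5·3 = 15 pairs (a, b) and collect distinct sums.
a = -4: -4+-5=-9, -4+-2=-6, -4+0=-4
a = 0: 0+-5=-5, 0+-2=-2, 0+0=0
a = 6: 6+-5=1, 6+-2=4, 6+0=6
a = 7: 7+-5=2, 7+-2=5, 7+0=7
a = 12: 12+-5=7, 12+-2=10, 12+0=12
Collecting distinct sums: A + B = {-9, -6, -5, -4, -2, 0, 1, 2, 4, 5, 6, 7, 10, 12}
|A + B| = 14

A + B = {-9, -6, -5, -4, -2, 0, 1, 2, 4, 5, 6, 7, 10, 12}


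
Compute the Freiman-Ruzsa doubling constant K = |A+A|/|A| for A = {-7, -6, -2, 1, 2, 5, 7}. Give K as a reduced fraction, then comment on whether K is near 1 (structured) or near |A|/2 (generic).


|A| = 7.
Compute A + A by enumerating all 49 pairs.
A + A = {-14, -13, -12, -9, -8, -6, -5, -4, -2, -1, 0, 1, 2, 3, 4, 5, 6, 7, 8, 9, 10, 12, 14}, so |A + A| = 23.
K = |A + A| / |A| = 23/7 (already in lowest terms) ≈ 3.2857.
Reference: AP of size 7 gives K = 13/7 ≈ 1.8571; a fully generic set of size 7 gives K ≈ 4.0000.

|A| = 7, |A + A| = 23, K = 23/7.


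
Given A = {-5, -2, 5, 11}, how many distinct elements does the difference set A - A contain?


A - A = {a - a' : a, a' ∈ A}; |A| = 4.
Bounds: 2|A|-1 ≤ |A - A| ≤ |A|² - |A| + 1, i.e. 7 ≤ |A - A| ≤ 13.
Note: 0 ∈ A - A always (from a - a). The set is symmetric: if d ∈ A - A then -d ∈ A - A.
Enumerate nonzero differences d = a - a' with a > a' (then include -d):
Positive differences: {3, 6, 7, 10, 13, 16}
Full difference set: {0} ∪ (positive diffs) ∪ (negative diffs).
|A - A| = 1 + 2·6 = 13 (matches direct enumeration: 13).

|A - A| = 13


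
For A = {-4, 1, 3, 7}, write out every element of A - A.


A - A = {a - a' : a, a' ∈ A}.
Compute a - a' for each ordered pair (a, a'):
a = -4: -4--4=0, -4-1=-5, -4-3=-7, -4-7=-11
a = 1: 1--4=5, 1-1=0, 1-3=-2, 1-7=-6
a = 3: 3--4=7, 3-1=2, 3-3=0, 3-7=-4
a = 7: 7--4=11, 7-1=6, 7-3=4, 7-7=0
Collecting distinct values (and noting 0 appears from a-a):
A - A = {-11, -7, -6, -5, -4, -2, 0, 2, 4, 5, 6, 7, 11}
|A - A| = 13

A - A = {-11, -7, -6, -5, -4, -2, 0, 2, 4, 5, 6, 7, 11}


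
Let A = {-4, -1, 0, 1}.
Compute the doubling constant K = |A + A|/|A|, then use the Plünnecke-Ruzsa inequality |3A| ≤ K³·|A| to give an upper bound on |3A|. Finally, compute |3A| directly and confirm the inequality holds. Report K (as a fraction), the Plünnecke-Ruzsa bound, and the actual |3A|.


|A| = 4.
Step 1: Compute A + A by enumerating all 16 pairs.
A + A = {-8, -5, -4, -3, -2, -1, 0, 1, 2}, so |A + A| = 9.
Step 2: Doubling constant K = |A + A|/|A| = 9/4 = 9/4 ≈ 2.2500.
Step 3: Plünnecke-Ruzsa gives |3A| ≤ K³·|A| = (2.2500)³ · 4 ≈ 45.5625.
Step 4: Compute 3A = A + A + A directly by enumerating all triples (a,b,c) ∈ A³; |3A| = 14.
Step 5: Check 14 ≤ 45.5625? Yes ✓.

K = 9/4, Plünnecke-Ruzsa bound K³|A| ≈ 45.5625, |3A| = 14, inequality holds.


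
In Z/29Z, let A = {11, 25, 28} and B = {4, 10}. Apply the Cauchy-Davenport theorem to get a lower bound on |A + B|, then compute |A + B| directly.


Cauchy-Davenport: |A + B| ≥ min(p, |A| + |B| - 1) for A, B nonempty in Z/pZ.
|A| = 3, |B| = 2, p = 29.
CD lower bound = min(29, 3 + 2 - 1) = min(29, 4) = 4.
Compute A + B mod 29 directly:
a = 11: 11+4=15, 11+10=21
a = 25: 25+4=0, 25+10=6
a = 28: 28+4=3, 28+10=9
A + B = {0, 3, 6, 9, 15, 21}, so |A + B| = 6.
Verify: 6 ≥ 4? Yes ✓.

CD lower bound = 4, actual |A + B| = 6.


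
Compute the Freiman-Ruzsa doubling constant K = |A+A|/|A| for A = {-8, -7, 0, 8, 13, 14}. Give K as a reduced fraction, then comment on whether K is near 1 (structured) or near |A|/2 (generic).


|A| = 6.
Compute A + A by enumerating all 36 pairs.
A + A = {-16, -15, -14, -8, -7, 0, 1, 5, 6, 7, 8, 13, 14, 16, 21, 22, 26, 27, 28}, so |A + A| = 19.
K = |A + A| / |A| = 19/6 (already in lowest terms) ≈ 3.1667.
Reference: AP of size 6 gives K = 11/6 ≈ 1.8333; a fully generic set of size 6 gives K ≈ 3.5000.

|A| = 6, |A + A| = 19, K = 19/6.


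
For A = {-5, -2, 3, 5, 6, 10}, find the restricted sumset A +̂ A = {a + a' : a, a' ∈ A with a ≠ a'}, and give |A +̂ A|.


Restricted sumset: A +̂ A = {a + a' : a ∈ A, a' ∈ A, a ≠ a'}.
Equivalently, take A + A and drop any sum 2a that is achievable ONLY as a + a for a ∈ A (i.e. sums representable only with equal summands).
Enumerate pairs (a, a') with a < a' (symmetric, so each unordered pair gives one sum; this covers all a ≠ a'):
  -5 + -2 = -7
  -5 + 3 = -2
  -5 + 5 = 0
  -5 + 6 = 1
  -5 + 10 = 5
  -2 + 3 = 1
  -2 + 5 = 3
  -2 + 6 = 4
  -2 + 10 = 8
  3 + 5 = 8
  3 + 6 = 9
  3 + 10 = 13
  5 + 6 = 11
  5 + 10 = 15
  6 + 10 = 16
Collected distinct sums: {-7, -2, 0, 1, 3, 4, 5, 8, 9, 11, 13, 15, 16}
|A +̂ A| = 13
(Reference bound: |A +̂ A| ≥ 2|A| - 3 for |A| ≥ 2, with |A| = 6 giving ≥ 9.)

|A +̂ A| = 13


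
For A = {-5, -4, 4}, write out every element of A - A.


A - A = {a - a' : a, a' ∈ A}.
Compute a - a' for each ordered pair (a, a'):
a = -5: -5--5=0, -5--4=-1, -5-4=-9
a = -4: -4--5=1, -4--4=0, -4-4=-8
a = 4: 4--5=9, 4--4=8, 4-4=0
Collecting distinct values (and noting 0 appears from a-a):
A - A = {-9, -8, -1, 0, 1, 8, 9}
|A - A| = 7

A - A = {-9, -8, -1, 0, 1, 8, 9}


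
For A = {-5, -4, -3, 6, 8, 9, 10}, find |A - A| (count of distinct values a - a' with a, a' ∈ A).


A - A = {a - a' : a, a' ∈ A}; |A| = 7.
Bounds: 2|A|-1 ≤ |A - A| ≤ |A|² - |A| + 1, i.e. 13 ≤ |A - A| ≤ 43.
Note: 0 ∈ A - A always (from a - a). The set is symmetric: if d ∈ A - A then -d ∈ A - A.
Enumerate nonzero differences d = a - a' with a > a' (then include -d):
Positive differences: {1, 2, 3, 4, 9, 10, 11, 12, 13, 14, 15}
Full difference set: {0} ∪ (positive diffs) ∪ (negative diffs).
|A - A| = 1 + 2·11 = 23 (matches direct enumeration: 23).

|A - A| = 23


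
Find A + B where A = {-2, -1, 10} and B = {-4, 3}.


A + B = {a + b : a ∈ A, b ∈ B}.
Enumerate all |A|·|B| = 3·2 = 6 pairs (a, b) and collect distinct sums.
a = -2: -2+-4=-6, -2+3=1
a = -1: -1+-4=-5, -1+3=2
a = 10: 10+-4=6, 10+3=13
Collecting distinct sums: A + B = {-6, -5, 1, 2, 6, 13}
|A + B| = 6

A + B = {-6, -5, 1, 2, 6, 13}


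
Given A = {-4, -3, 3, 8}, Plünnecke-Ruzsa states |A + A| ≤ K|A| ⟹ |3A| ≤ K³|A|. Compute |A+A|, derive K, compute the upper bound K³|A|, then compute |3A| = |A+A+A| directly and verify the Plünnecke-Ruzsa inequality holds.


|A| = 4.
Step 1: Compute A + A by enumerating all 16 pairs.
A + A = {-8, -7, -6, -1, 0, 4, 5, 6, 11, 16}, so |A + A| = 10.
Step 2: Doubling constant K = |A + A|/|A| = 10/4 = 10/4 ≈ 2.5000.
Step 3: Plünnecke-Ruzsa gives |3A| ≤ K³·|A| = (2.5000)³ · 4 ≈ 62.5000.
Step 4: Compute 3A = A + A + A directly by enumerating all triples (a,b,c) ∈ A³; |3A| = 19.
Step 5: Check 19 ≤ 62.5000? Yes ✓.

K = 10/4, Plünnecke-Ruzsa bound K³|A| ≈ 62.5000, |3A| = 19, inequality holds.


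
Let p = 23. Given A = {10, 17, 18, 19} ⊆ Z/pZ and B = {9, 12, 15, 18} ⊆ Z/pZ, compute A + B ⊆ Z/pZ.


Work in Z/23Z: reduce every sum a + b modulo 23.
Enumerate all 16 pairs:
a = 10: 10+9=19, 10+12=22, 10+15=2, 10+18=5
a = 17: 17+9=3, 17+12=6, 17+15=9, 17+18=12
a = 18: 18+9=4, 18+12=7, 18+15=10, 18+18=13
a = 19: 19+9=5, 19+12=8, 19+15=11, 19+18=14
Distinct residues collected: {2, 3, 4, 5, 6, 7, 8, 9, 10, 11, 12, 13, 14, 19, 22}
|A + B| = 15 (out of 23 total residues).

A + B = {2, 3, 4, 5, 6, 7, 8, 9, 10, 11, 12, 13, 14, 19, 22}


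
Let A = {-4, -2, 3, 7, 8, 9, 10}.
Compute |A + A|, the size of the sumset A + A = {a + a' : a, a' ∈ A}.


A + A = {a + a' : a, a' ∈ A}; |A| = 7.
General bounds: 2|A| - 1 ≤ |A + A| ≤ |A|(|A|+1)/2, i.e. 13 ≤ |A + A| ≤ 28.
Lower bound 2|A|-1 is attained iff A is an arithmetic progression.
Enumerate sums a + a' for a ≤ a' (symmetric, so this suffices):
a = -4: -4+-4=-8, -4+-2=-6, -4+3=-1, -4+7=3, -4+8=4, -4+9=5, -4+10=6
a = -2: -2+-2=-4, -2+3=1, -2+7=5, -2+8=6, -2+9=7, -2+10=8
a = 3: 3+3=6, 3+7=10, 3+8=11, 3+9=12, 3+10=13
a = 7: 7+7=14, 7+8=15, 7+9=16, 7+10=17
a = 8: 8+8=16, 8+9=17, 8+10=18
a = 9: 9+9=18, 9+10=19
a = 10: 10+10=20
Distinct sums: {-8, -6, -4, -1, 1, 3, 4, 5, 6, 7, 8, 10, 11, 12, 13, 14, 15, 16, 17, 18, 19, 20}
|A + A| = 22

|A + A| = 22


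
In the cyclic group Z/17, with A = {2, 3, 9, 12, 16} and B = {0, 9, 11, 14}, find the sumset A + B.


Work in Z/17Z: reduce every sum a + b modulo 17.
Enumerate all 20 pairs:
a = 2: 2+0=2, 2+9=11, 2+11=13, 2+14=16
a = 3: 3+0=3, 3+9=12, 3+11=14, 3+14=0
a = 9: 9+0=9, 9+9=1, 9+11=3, 9+14=6
a = 12: 12+0=12, 12+9=4, 12+11=6, 12+14=9
a = 16: 16+0=16, 16+9=8, 16+11=10, 16+14=13
Distinct residues collected: {0, 1, 2, 3, 4, 6, 8, 9, 10, 11, 12, 13, 14, 16}
|A + B| = 14 (out of 17 total residues).

A + B = {0, 1, 2, 3, 4, 6, 8, 9, 10, 11, 12, 13, 14, 16}


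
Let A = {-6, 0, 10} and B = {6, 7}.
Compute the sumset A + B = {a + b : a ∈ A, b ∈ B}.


A + B = {a + b : a ∈ A, b ∈ B}.
Enumerate all |A|·|B| = 3·2 = 6 pairs (a, b) and collect distinct sums.
a = -6: -6+6=0, -6+7=1
a = 0: 0+6=6, 0+7=7
a = 10: 10+6=16, 10+7=17
Collecting distinct sums: A + B = {0, 1, 6, 7, 16, 17}
|A + B| = 6

A + B = {0, 1, 6, 7, 16, 17}


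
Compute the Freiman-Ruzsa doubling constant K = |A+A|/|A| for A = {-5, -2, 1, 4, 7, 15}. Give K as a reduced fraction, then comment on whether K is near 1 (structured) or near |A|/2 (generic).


|A| = 6.
Compute A + A by enumerating all 36 pairs.
A + A = {-10, -7, -4, -1, 2, 5, 8, 10, 11, 13, 14, 16, 19, 22, 30}, so |A + A| = 15.
K = |A + A| / |A| = 15/6 = 5/2 ≈ 2.5000.
Reference: AP of size 6 gives K = 11/6 ≈ 1.8333; a fully generic set of size 6 gives K ≈ 3.5000.

|A| = 6, |A + A| = 15, K = 15/6 = 5/2.


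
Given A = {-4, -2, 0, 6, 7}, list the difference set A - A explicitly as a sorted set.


A - A = {a - a' : a, a' ∈ A}.
Compute a - a' for each ordered pair (a, a'):
a = -4: -4--4=0, -4--2=-2, -4-0=-4, -4-6=-10, -4-7=-11
a = -2: -2--4=2, -2--2=0, -2-0=-2, -2-6=-8, -2-7=-9
a = 0: 0--4=4, 0--2=2, 0-0=0, 0-6=-6, 0-7=-7
a = 6: 6--4=10, 6--2=8, 6-0=6, 6-6=0, 6-7=-1
a = 7: 7--4=11, 7--2=9, 7-0=7, 7-6=1, 7-7=0
Collecting distinct values (and noting 0 appears from a-a):
A - A = {-11, -10, -9, -8, -7, -6, -4, -2, -1, 0, 1, 2, 4, 6, 7, 8, 9, 10, 11}
|A - A| = 19

A - A = {-11, -10, -9, -8, -7, -6, -4, -2, -1, 0, 1, 2, 4, 6, 7, 8, 9, 10, 11}


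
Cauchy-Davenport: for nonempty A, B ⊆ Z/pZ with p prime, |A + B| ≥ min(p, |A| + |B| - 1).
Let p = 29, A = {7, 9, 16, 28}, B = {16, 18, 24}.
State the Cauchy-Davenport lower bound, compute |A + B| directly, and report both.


Cauchy-Davenport: |A + B| ≥ min(p, |A| + |B| - 1) for A, B nonempty in Z/pZ.
|A| = 4, |B| = 3, p = 29.
CD lower bound = min(29, 4 + 3 - 1) = min(29, 6) = 6.
Compute A + B mod 29 directly:
a = 7: 7+16=23, 7+18=25, 7+24=2
a = 9: 9+16=25, 9+18=27, 9+24=4
a = 16: 16+16=3, 16+18=5, 16+24=11
a = 28: 28+16=15, 28+18=17, 28+24=23
A + B = {2, 3, 4, 5, 11, 15, 17, 23, 25, 27}, so |A + B| = 10.
Verify: 10 ≥ 6? Yes ✓.

CD lower bound = 6, actual |A + B| = 10.


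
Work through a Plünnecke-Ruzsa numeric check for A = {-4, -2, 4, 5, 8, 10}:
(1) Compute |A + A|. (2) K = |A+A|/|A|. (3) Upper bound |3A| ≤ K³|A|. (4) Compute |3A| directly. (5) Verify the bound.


|A| = 6.
Step 1: Compute A + A by enumerating all 36 pairs.
A + A = {-8, -6, -4, 0, 1, 2, 3, 4, 6, 8, 9, 10, 12, 13, 14, 15, 16, 18, 20}, so |A + A| = 19.
Step 2: Doubling constant K = |A + A|/|A| = 19/6 = 19/6 ≈ 3.1667.
Step 3: Plünnecke-Ruzsa gives |3A| ≤ K³·|A| = (3.1667)³ · 6 ≈ 190.5278.
Step 4: Compute 3A = A + A + A directly by enumerating all triples (a,b,c) ∈ A³; |3A| = 36.
Step 5: Check 36 ≤ 190.5278? Yes ✓.

K = 19/6, Plünnecke-Ruzsa bound K³|A| ≈ 190.5278, |3A| = 36, inequality holds.


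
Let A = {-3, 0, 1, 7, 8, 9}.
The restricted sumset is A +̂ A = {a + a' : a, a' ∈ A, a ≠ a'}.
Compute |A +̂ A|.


Restricted sumset: A +̂ A = {a + a' : a ∈ A, a' ∈ A, a ≠ a'}.
Equivalently, take A + A and drop any sum 2a that is achievable ONLY as a + a for a ∈ A (i.e. sums representable only with equal summands).
Enumerate pairs (a, a') with a < a' (symmetric, so each unordered pair gives one sum; this covers all a ≠ a'):
  -3 + 0 = -3
  -3 + 1 = -2
  -3 + 7 = 4
  -3 + 8 = 5
  -3 + 9 = 6
  0 + 1 = 1
  0 + 7 = 7
  0 + 8 = 8
  0 + 9 = 9
  1 + 7 = 8
  1 + 8 = 9
  1 + 9 = 10
  7 + 8 = 15
  7 + 9 = 16
  8 + 9 = 17
Collected distinct sums: {-3, -2, 1, 4, 5, 6, 7, 8, 9, 10, 15, 16, 17}
|A +̂ A| = 13
(Reference bound: |A +̂ A| ≥ 2|A| - 3 for |A| ≥ 2, with |A| = 6 giving ≥ 9.)

|A +̂ A| = 13


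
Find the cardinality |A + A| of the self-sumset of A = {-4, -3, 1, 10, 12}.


A + A = {a + a' : a, a' ∈ A}; |A| = 5.
General bounds: 2|A| - 1 ≤ |A + A| ≤ |A|(|A|+1)/2, i.e. 9 ≤ |A + A| ≤ 15.
Lower bound 2|A|-1 is attained iff A is an arithmetic progression.
Enumerate sums a + a' for a ≤ a' (symmetric, so this suffices):
a = -4: -4+-4=-8, -4+-3=-7, -4+1=-3, -4+10=6, -4+12=8
a = -3: -3+-3=-6, -3+1=-2, -3+10=7, -3+12=9
a = 1: 1+1=2, 1+10=11, 1+12=13
a = 10: 10+10=20, 10+12=22
a = 12: 12+12=24
Distinct sums: {-8, -7, -6, -3, -2, 2, 6, 7, 8, 9, 11, 13, 20, 22, 24}
|A + A| = 15

|A + A| = 15


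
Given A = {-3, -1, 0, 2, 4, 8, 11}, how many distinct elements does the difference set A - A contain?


A - A = {a - a' : a, a' ∈ A}; |A| = 7.
Bounds: 2|A|-1 ≤ |A - A| ≤ |A|² - |A| + 1, i.e. 13 ≤ |A - A| ≤ 43.
Note: 0 ∈ A - A always (from a - a). The set is symmetric: if d ∈ A - A then -d ∈ A - A.
Enumerate nonzero differences d = a - a' with a > a' (then include -d):
Positive differences: {1, 2, 3, 4, 5, 6, 7, 8, 9, 11, 12, 14}
Full difference set: {0} ∪ (positive diffs) ∪ (negative diffs).
|A - A| = 1 + 2·12 = 25 (matches direct enumeration: 25).

|A - A| = 25


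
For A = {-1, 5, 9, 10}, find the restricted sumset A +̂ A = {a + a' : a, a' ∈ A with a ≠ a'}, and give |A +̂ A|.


Restricted sumset: A +̂ A = {a + a' : a ∈ A, a' ∈ A, a ≠ a'}.
Equivalently, take A + A and drop any sum 2a that is achievable ONLY as a + a for a ∈ A (i.e. sums representable only with equal summands).
Enumerate pairs (a, a') with a < a' (symmetric, so each unordered pair gives one sum; this covers all a ≠ a'):
  -1 + 5 = 4
  -1 + 9 = 8
  -1 + 10 = 9
  5 + 9 = 14
  5 + 10 = 15
  9 + 10 = 19
Collected distinct sums: {4, 8, 9, 14, 15, 19}
|A +̂ A| = 6
(Reference bound: |A +̂ A| ≥ 2|A| - 3 for |A| ≥ 2, with |A| = 4 giving ≥ 5.)

|A +̂ A| = 6


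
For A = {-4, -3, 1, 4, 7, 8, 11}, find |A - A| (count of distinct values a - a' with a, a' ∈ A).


A - A = {a - a' : a, a' ∈ A}; |A| = 7.
Bounds: 2|A|-1 ≤ |A - A| ≤ |A|² - |A| + 1, i.e. 13 ≤ |A - A| ≤ 43.
Note: 0 ∈ A - A always (from a - a). The set is symmetric: if d ∈ A - A then -d ∈ A - A.
Enumerate nonzero differences d = a - a' with a > a' (then include -d):
Positive differences: {1, 3, 4, 5, 6, 7, 8, 10, 11, 12, 14, 15}
Full difference set: {0} ∪ (positive diffs) ∪ (negative diffs).
|A - A| = 1 + 2·12 = 25 (matches direct enumeration: 25).

|A - A| = 25


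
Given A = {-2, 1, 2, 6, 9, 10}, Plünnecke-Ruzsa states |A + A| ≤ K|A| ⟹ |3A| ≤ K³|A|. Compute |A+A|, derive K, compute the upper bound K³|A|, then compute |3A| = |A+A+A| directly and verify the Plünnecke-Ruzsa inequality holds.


|A| = 6.
Step 1: Compute A + A by enumerating all 36 pairs.
A + A = {-4, -1, 0, 2, 3, 4, 7, 8, 10, 11, 12, 15, 16, 18, 19, 20}, so |A + A| = 16.
Step 2: Doubling constant K = |A + A|/|A| = 16/6 = 16/6 ≈ 2.6667.
Step 3: Plünnecke-Ruzsa gives |3A| ≤ K³·|A| = (2.6667)³ · 6 ≈ 113.7778.
Step 4: Compute 3A = A + A + A directly by enumerating all triples (a,b,c) ∈ A³; |3A| = 31.
Step 5: Check 31 ≤ 113.7778? Yes ✓.

K = 16/6, Plünnecke-Ruzsa bound K³|A| ≈ 113.7778, |3A| = 31, inequality holds.


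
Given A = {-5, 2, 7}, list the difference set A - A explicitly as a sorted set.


A - A = {a - a' : a, a' ∈ A}.
Compute a - a' for each ordered pair (a, a'):
a = -5: -5--5=0, -5-2=-7, -5-7=-12
a = 2: 2--5=7, 2-2=0, 2-7=-5
a = 7: 7--5=12, 7-2=5, 7-7=0
Collecting distinct values (and noting 0 appears from a-a):
A - A = {-12, -7, -5, 0, 5, 7, 12}
|A - A| = 7

A - A = {-12, -7, -5, 0, 5, 7, 12}


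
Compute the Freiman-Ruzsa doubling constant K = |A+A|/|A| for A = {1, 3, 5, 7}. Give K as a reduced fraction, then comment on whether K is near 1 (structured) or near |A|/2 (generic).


|A| = 4.
Compute A + A by enumerating all 16 pairs.
A + A = {2, 4, 6, 8, 10, 12, 14}, so |A + A| = 7.
K = |A + A| / |A| = 7/4 (already in lowest terms) ≈ 1.7500.
Reference: AP of size 4 gives K = 7/4 ≈ 1.7500; a fully generic set of size 4 gives K ≈ 2.5000.

|A| = 4, |A + A| = 7, K = 7/4.


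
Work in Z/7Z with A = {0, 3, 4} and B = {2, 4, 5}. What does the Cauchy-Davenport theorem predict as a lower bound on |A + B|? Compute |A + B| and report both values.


Cauchy-Davenport: |A + B| ≥ min(p, |A| + |B| - 1) for A, B nonempty in Z/pZ.
|A| = 3, |B| = 3, p = 7.
CD lower bound = min(7, 3 + 3 - 1) = min(7, 5) = 5.
Compute A + B mod 7 directly:
a = 0: 0+2=2, 0+4=4, 0+5=5
a = 3: 3+2=5, 3+4=0, 3+5=1
a = 4: 4+2=6, 4+4=1, 4+5=2
A + B = {0, 1, 2, 4, 5, 6}, so |A + B| = 6.
Verify: 6 ≥ 5? Yes ✓.

CD lower bound = 5, actual |A + B| = 6.


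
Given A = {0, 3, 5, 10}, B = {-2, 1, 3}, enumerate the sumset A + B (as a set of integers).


A + B = {a + b : a ∈ A, b ∈ B}.
Enumerate all |A|·|B| = 4·3 = 12 pairs (a, b) and collect distinct sums.
a = 0: 0+-2=-2, 0+1=1, 0+3=3
a = 3: 3+-2=1, 3+1=4, 3+3=6
a = 5: 5+-2=3, 5+1=6, 5+3=8
a = 10: 10+-2=8, 10+1=11, 10+3=13
Collecting distinct sums: A + B = {-2, 1, 3, 4, 6, 8, 11, 13}
|A + B| = 8

A + B = {-2, 1, 3, 4, 6, 8, 11, 13}


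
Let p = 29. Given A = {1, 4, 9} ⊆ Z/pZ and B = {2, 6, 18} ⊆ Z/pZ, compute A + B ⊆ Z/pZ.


Work in Z/29Z: reduce every sum a + b modulo 29.
Enumerate all 9 pairs:
a = 1: 1+2=3, 1+6=7, 1+18=19
a = 4: 4+2=6, 4+6=10, 4+18=22
a = 9: 9+2=11, 9+6=15, 9+18=27
Distinct residues collected: {3, 6, 7, 10, 11, 15, 19, 22, 27}
|A + B| = 9 (out of 29 total residues).

A + B = {3, 6, 7, 10, 11, 15, 19, 22, 27}


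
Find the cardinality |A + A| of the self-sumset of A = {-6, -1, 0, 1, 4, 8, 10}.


A + A = {a + a' : a, a' ∈ A}; |A| = 7.
General bounds: 2|A| - 1 ≤ |A + A| ≤ |A|(|A|+1)/2, i.e. 13 ≤ |A + A| ≤ 28.
Lower bound 2|A|-1 is attained iff A is an arithmetic progression.
Enumerate sums a + a' for a ≤ a' (symmetric, so this suffices):
a = -6: -6+-6=-12, -6+-1=-7, -6+0=-6, -6+1=-5, -6+4=-2, -6+8=2, -6+10=4
a = -1: -1+-1=-2, -1+0=-1, -1+1=0, -1+4=3, -1+8=7, -1+10=9
a = 0: 0+0=0, 0+1=1, 0+4=4, 0+8=8, 0+10=10
a = 1: 1+1=2, 1+4=5, 1+8=9, 1+10=11
a = 4: 4+4=8, 4+8=12, 4+10=14
a = 8: 8+8=16, 8+10=18
a = 10: 10+10=20
Distinct sums: {-12, -7, -6, -5, -2, -1, 0, 1, 2, 3, 4, 5, 7, 8, 9, 10, 11, 12, 14, 16, 18, 20}
|A + A| = 22

|A + A| = 22


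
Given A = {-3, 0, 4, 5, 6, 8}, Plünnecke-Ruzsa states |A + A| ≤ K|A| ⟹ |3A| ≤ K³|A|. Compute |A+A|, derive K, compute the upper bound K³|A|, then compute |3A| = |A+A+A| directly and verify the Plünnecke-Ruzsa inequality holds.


|A| = 6.
Step 1: Compute A + A by enumerating all 36 pairs.
A + A = {-6, -3, 0, 1, 2, 3, 4, 5, 6, 8, 9, 10, 11, 12, 13, 14, 16}, so |A + A| = 17.
Step 2: Doubling constant K = |A + A|/|A| = 17/6 = 17/6 ≈ 2.8333.
Step 3: Plünnecke-Ruzsa gives |3A| ≤ K³·|A| = (2.8333)³ · 6 ≈ 136.4722.
Step 4: Compute 3A = A + A + A directly by enumerating all triples (a,b,c) ∈ A³; |3A| = 29.
Step 5: Check 29 ≤ 136.4722? Yes ✓.

K = 17/6, Plünnecke-Ruzsa bound K³|A| ≈ 136.4722, |3A| = 29, inequality holds.


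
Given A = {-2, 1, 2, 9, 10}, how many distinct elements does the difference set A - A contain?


A - A = {a - a' : a, a' ∈ A}; |A| = 5.
Bounds: 2|A|-1 ≤ |A - A| ≤ |A|² - |A| + 1, i.e. 9 ≤ |A - A| ≤ 21.
Note: 0 ∈ A - A always (from a - a). The set is symmetric: if d ∈ A - A then -d ∈ A - A.
Enumerate nonzero differences d = a - a' with a > a' (then include -d):
Positive differences: {1, 3, 4, 7, 8, 9, 11, 12}
Full difference set: {0} ∪ (positive diffs) ∪ (negative diffs).
|A - A| = 1 + 2·8 = 17 (matches direct enumeration: 17).

|A - A| = 17


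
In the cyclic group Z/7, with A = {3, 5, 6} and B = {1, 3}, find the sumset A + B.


Work in Z/7Z: reduce every sum a + b modulo 7.
Enumerate all 6 pairs:
a = 3: 3+1=4, 3+3=6
a = 5: 5+1=6, 5+3=1
a = 6: 6+1=0, 6+3=2
Distinct residues collected: {0, 1, 2, 4, 6}
|A + B| = 5 (out of 7 total residues).

A + B = {0, 1, 2, 4, 6}


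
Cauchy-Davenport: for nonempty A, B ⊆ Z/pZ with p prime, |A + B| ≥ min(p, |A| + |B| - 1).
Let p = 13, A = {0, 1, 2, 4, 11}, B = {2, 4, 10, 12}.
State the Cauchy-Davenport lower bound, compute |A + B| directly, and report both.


Cauchy-Davenport: |A + B| ≥ min(p, |A| + |B| - 1) for A, B nonempty in Z/pZ.
|A| = 5, |B| = 4, p = 13.
CD lower bound = min(13, 5 + 4 - 1) = min(13, 8) = 8.
Compute A + B mod 13 directly:
a = 0: 0+2=2, 0+4=4, 0+10=10, 0+12=12
a = 1: 1+2=3, 1+4=5, 1+10=11, 1+12=0
a = 2: 2+2=4, 2+4=6, 2+10=12, 2+12=1
a = 4: 4+2=6, 4+4=8, 4+10=1, 4+12=3
a = 11: 11+2=0, 11+4=2, 11+10=8, 11+12=10
A + B = {0, 1, 2, 3, 4, 5, 6, 8, 10, 11, 12}, so |A + B| = 11.
Verify: 11 ≥ 8? Yes ✓.

CD lower bound = 8, actual |A + B| = 11.


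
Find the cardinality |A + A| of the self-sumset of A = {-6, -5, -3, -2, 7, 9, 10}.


A + A = {a + a' : a, a' ∈ A}; |A| = 7.
General bounds: 2|A| - 1 ≤ |A + A| ≤ |A|(|A|+1)/2, i.e. 13 ≤ |A + A| ≤ 28.
Lower bound 2|A|-1 is attained iff A is an arithmetic progression.
Enumerate sums a + a' for a ≤ a' (symmetric, so this suffices):
a = -6: -6+-6=-12, -6+-5=-11, -6+-3=-9, -6+-2=-8, -6+7=1, -6+9=3, -6+10=4
a = -5: -5+-5=-10, -5+-3=-8, -5+-2=-7, -5+7=2, -5+9=4, -5+10=5
a = -3: -3+-3=-6, -3+-2=-5, -3+7=4, -3+9=6, -3+10=7
a = -2: -2+-2=-4, -2+7=5, -2+9=7, -2+10=8
a = 7: 7+7=14, 7+9=16, 7+10=17
a = 9: 9+9=18, 9+10=19
a = 10: 10+10=20
Distinct sums: {-12, -11, -10, -9, -8, -7, -6, -5, -4, 1, 2, 3, 4, 5, 6, 7, 8, 14, 16, 17, 18, 19, 20}
|A + A| = 23

|A + A| = 23


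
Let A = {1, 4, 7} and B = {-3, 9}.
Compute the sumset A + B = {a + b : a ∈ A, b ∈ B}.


A + B = {a + b : a ∈ A, b ∈ B}.
Enumerate all |A|·|B| = 3·2 = 6 pairs (a, b) and collect distinct sums.
a = 1: 1+-3=-2, 1+9=10
a = 4: 4+-3=1, 4+9=13
a = 7: 7+-3=4, 7+9=16
Collecting distinct sums: A + B = {-2, 1, 4, 10, 13, 16}
|A + B| = 6

A + B = {-2, 1, 4, 10, 13, 16}


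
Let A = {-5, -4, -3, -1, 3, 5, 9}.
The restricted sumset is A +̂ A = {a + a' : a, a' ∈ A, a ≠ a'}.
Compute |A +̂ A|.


Restricted sumset: A +̂ A = {a + a' : a ∈ A, a' ∈ A, a ≠ a'}.
Equivalently, take A + A and drop any sum 2a that is achievable ONLY as a + a for a ∈ A (i.e. sums representable only with equal summands).
Enumerate pairs (a, a') with a < a' (symmetric, so each unordered pair gives one sum; this covers all a ≠ a'):
  -5 + -4 = -9
  -5 + -3 = -8
  -5 + -1 = -6
  -5 + 3 = -2
  -5 + 5 = 0
  -5 + 9 = 4
  -4 + -3 = -7
  -4 + -1 = -5
  -4 + 3 = -1
  -4 + 5 = 1
  -4 + 9 = 5
  -3 + -1 = -4
  -3 + 3 = 0
  -3 + 5 = 2
  -3 + 9 = 6
  -1 + 3 = 2
  -1 + 5 = 4
  -1 + 9 = 8
  3 + 5 = 8
  3 + 9 = 12
  5 + 9 = 14
Collected distinct sums: {-9, -8, -7, -6, -5, -4, -2, -1, 0, 1, 2, 4, 5, 6, 8, 12, 14}
|A +̂ A| = 17
(Reference bound: |A +̂ A| ≥ 2|A| - 3 for |A| ≥ 2, with |A| = 7 giving ≥ 11.)

|A +̂ A| = 17


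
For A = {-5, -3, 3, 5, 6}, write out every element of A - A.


A - A = {a - a' : a, a' ∈ A}.
Compute a - a' for each ordered pair (a, a'):
a = -5: -5--5=0, -5--3=-2, -5-3=-8, -5-5=-10, -5-6=-11
a = -3: -3--5=2, -3--3=0, -3-3=-6, -3-5=-8, -3-6=-9
a = 3: 3--5=8, 3--3=6, 3-3=0, 3-5=-2, 3-6=-3
a = 5: 5--5=10, 5--3=8, 5-3=2, 5-5=0, 5-6=-1
a = 6: 6--5=11, 6--3=9, 6-3=3, 6-5=1, 6-6=0
Collecting distinct values (and noting 0 appears from a-a):
A - A = {-11, -10, -9, -8, -6, -3, -2, -1, 0, 1, 2, 3, 6, 8, 9, 10, 11}
|A - A| = 17

A - A = {-11, -10, -9, -8, -6, -3, -2, -1, 0, 1, 2, 3, 6, 8, 9, 10, 11}


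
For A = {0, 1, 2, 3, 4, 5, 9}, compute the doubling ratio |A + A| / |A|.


|A| = 7.
Compute A + A by enumerating all 49 pairs.
A + A = {0, 1, 2, 3, 4, 5, 6, 7, 8, 9, 10, 11, 12, 13, 14, 18}, so |A + A| = 16.
K = |A + A| / |A| = 16/7 (already in lowest terms) ≈ 2.2857.
Reference: AP of size 7 gives K = 13/7 ≈ 1.8571; a fully generic set of size 7 gives K ≈ 4.0000.

|A| = 7, |A + A| = 16, K = 16/7.


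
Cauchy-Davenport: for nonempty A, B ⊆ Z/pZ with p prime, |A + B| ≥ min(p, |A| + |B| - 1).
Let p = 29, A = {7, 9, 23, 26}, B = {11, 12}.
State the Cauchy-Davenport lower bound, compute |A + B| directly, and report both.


Cauchy-Davenport: |A + B| ≥ min(p, |A| + |B| - 1) for A, B nonempty in Z/pZ.
|A| = 4, |B| = 2, p = 29.
CD lower bound = min(29, 4 + 2 - 1) = min(29, 5) = 5.
Compute A + B mod 29 directly:
a = 7: 7+11=18, 7+12=19
a = 9: 9+11=20, 9+12=21
a = 23: 23+11=5, 23+12=6
a = 26: 26+11=8, 26+12=9
A + B = {5, 6, 8, 9, 18, 19, 20, 21}, so |A + B| = 8.
Verify: 8 ≥ 5? Yes ✓.

CD lower bound = 5, actual |A + B| = 8.


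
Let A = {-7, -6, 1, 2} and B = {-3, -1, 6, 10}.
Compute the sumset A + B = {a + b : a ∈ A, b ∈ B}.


A + B = {a + b : a ∈ A, b ∈ B}.
Enumerate all |A|·|B| = 4·4 = 16 pairs (a, b) and collect distinct sums.
a = -7: -7+-3=-10, -7+-1=-8, -7+6=-1, -7+10=3
a = -6: -6+-3=-9, -6+-1=-7, -6+6=0, -6+10=4
a = 1: 1+-3=-2, 1+-1=0, 1+6=7, 1+10=11
a = 2: 2+-3=-1, 2+-1=1, 2+6=8, 2+10=12
Collecting distinct sums: A + B = {-10, -9, -8, -7, -2, -1, 0, 1, 3, 4, 7, 8, 11, 12}
|A + B| = 14

A + B = {-10, -9, -8, -7, -2, -1, 0, 1, 3, 4, 7, 8, 11, 12}


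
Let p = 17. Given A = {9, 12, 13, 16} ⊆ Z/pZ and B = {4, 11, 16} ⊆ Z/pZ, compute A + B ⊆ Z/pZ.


Work in Z/17Z: reduce every sum a + b modulo 17.
Enumerate all 12 pairs:
a = 9: 9+4=13, 9+11=3, 9+16=8
a = 12: 12+4=16, 12+11=6, 12+16=11
a = 13: 13+4=0, 13+11=7, 13+16=12
a = 16: 16+4=3, 16+11=10, 16+16=15
Distinct residues collected: {0, 3, 6, 7, 8, 10, 11, 12, 13, 15, 16}
|A + B| = 11 (out of 17 total residues).

A + B = {0, 3, 6, 7, 8, 10, 11, 12, 13, 15, 16}


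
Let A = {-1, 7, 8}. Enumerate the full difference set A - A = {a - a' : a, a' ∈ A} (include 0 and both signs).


A - A = {a - a' : a, a' ∈ A}.
Compute a - a' for each ordered pair (a, a'):
a = -1: -1--1=0, -1-7=-8, -1-8=-9
a = 7: 7--1=8, 7-7=0, 7-8=-1
a = 8: 8--1=9, 8-7=1, 8-8=0
Collecting distinct values (and noting 0 appears from a-a):
A - A = {-9, -8, -1, 0, 1, 8, 9}
|A - A| = 7

A - A = {-9, -8, -1, 0, 1, 8, 9}


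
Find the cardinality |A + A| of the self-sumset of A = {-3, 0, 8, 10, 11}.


A + A = {a + a' : a, a' ∈ A}; |A| = 5.
General bounds: 2|A| - 1 ≤ |A + A| ≤ |A|(|A|+1)/2, i.e. 9 ≤ |A + A| ≤ 15.
Lower bound 2|A|-1 is attained iff A is an arithmetic progression.
Enumerate sums a + a' for a ≤ a' (symmetric, so this suffices):
a = -3: -3+-3=-6, -3+0=-3, -3+8=5, -3+10=7, -3+11=8
a = 0: 0+0=0, 0+8=8, 0+10=10, 0+11=11
a = 8: 8+8=16, 8+10=18, 8+11=19
a = 10: 10+10=20, 10+11=21
a = 11: 11+11=22
Distinct sums: {-6, -3, 0, 5, 7, 8, 10, 11, 16, 18, 19, 20, 21, 22}
|A + A| = 14

|A + A| = 14


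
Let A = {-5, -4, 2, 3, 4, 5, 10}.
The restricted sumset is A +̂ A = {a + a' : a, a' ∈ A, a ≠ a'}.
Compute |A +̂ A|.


Restricted sumset: A +̂ A = {a + a' : a ∈ A, a' ∈ A, a ≠ a'}.
Equivalently, take A + A and drop any sum 2a that is achievable ONLY as a + a for a ∈ A (i.e. sums representable only with equal summands).
Enumerate pairs (a, a') with a < a' (symmetric, so each unordered pair gives one sum; this covers all a ≠ a'):
  -5 + -4 = -9
  -5 + 2 = -3
  -5 + 3 = -2
  -5 + 4 = -1
  -5 + 5 = 0
  -5 + 10 = 5
  -4 + 2 = -2
  -4 + 3 = -1
  -4 + 4 = 0
  -4 + 5 = 1
  -4 + 10 = 6
  2 + 3 = 5
  2 + 4 = 6
  2 + 5 = 7
  2 + 10 = 12
  3 + 4 = 7
  3 + 5 = 8
  3 + 10 = 13
  4 + 5 = 9
  4 + 10 = 14
  5 + 10 = 15
Collected distinct sums: {-9, -3, -2, -1, 0, 1, 5, 6, 7, 8, 9, 12, 13, 14, 15}
|A +̂ A| = 15
(Reference bound: |A +̂ A| ≥ 2|A| - 3 for |A| ≥ 2, with |A| = 7 giving ≥ 11.)

|A +̂ A| = 15


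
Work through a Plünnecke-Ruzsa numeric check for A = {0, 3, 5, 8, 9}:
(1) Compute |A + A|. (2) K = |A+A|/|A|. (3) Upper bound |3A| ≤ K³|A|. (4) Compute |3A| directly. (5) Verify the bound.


|A| = 5.
Step 1: Compute A + A by enumerating all 25 pairs.
A + A = {0, 3, 5, 6, 8, 9, 10, 11, 12, 13, 14, 16, 17, 18}, so |A + A| = 14.
Step 2: Doubling constant K = |A + A|/|A| = 14/5 = 14/5 ≈ 2.8000.
Step 3: Plünnecke-Ruzsa gives |3A| ≤ K³·|A| = (2.8000)³ · 5 ≈ 109.7600.
Step 4: Compute 3A = A + A + A directly by enumerating all triples (a,b,c) ∈ A³; |3A| = 24.
Step 5: Check 24 ≤ 109.7600? Yes ✓.

K = 14/5, Plünnecke-Ruzsa bound K³|A| ≈ 109.7600, |3A| = 24, inequality holds.


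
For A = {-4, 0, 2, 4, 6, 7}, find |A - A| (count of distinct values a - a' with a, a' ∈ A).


A - A = {a - a' : a, a' ∈ A}; |A| = 6.
Bounds: 2|A|-1 ≤ |A - A| ≤ |A|² - |A| + 1, i.e. 11 ≤ |A - A| ≤ 31.
Note: 0 ∈ A - A always (from a - a). The set is symmetric: if d ∈ A - A then -d ∈ A - A.
Enumerate nonzero differences d = a - a' with a > a' (then include -d):
Positive differences: {1, 2, 3, 4, 5, 6, 7, 8, 10, 11}
Full difference set: {0} ∪ (positive diffs) ∪ (negative diffs).
|A - A| = 1 + 2·10 = 21 (matches direct enumeration: 21).

|A - A| = 21


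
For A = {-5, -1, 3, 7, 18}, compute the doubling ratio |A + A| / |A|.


|A| = 5.
Compute A + A by enumerating all 25 pairs.
A + A = {-10, -6, -2, 2, 6, 10, 13, 14, 17, 21, 25, 36}, so |A + A| = 12.
K = |A + A| / |A| = 12/5 (already in lowest terms) ≈ 2.4000.
Reference: AP of size 5 gives K = 9/5 ≈ 1.8000; a fully generic set of size 5 gives K ≈ 3.0000.

|A| = 5, |A + A| = 12, K = 12/5.


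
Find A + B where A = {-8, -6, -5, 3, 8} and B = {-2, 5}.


A + B = {a + b : a ∈ A, b ∈ B}.
Enumerate all |A|·|B| = 5·2 = 10 pairs (a, b) and collect distinct sums.
a = -8: -8+-2=-10, -8+5=-3
a = -6: -6+-2=-8, -6+5=-1
a = -5: -5+-2=-7, -5+5=0
a = 3: 3+-2=1, 3+5=8
a = 8: 8+-2=6, 8+5=13
Collecting distinct sums: A + B = {-10, -8, -7, -3, -1, 0, 1, 6, 8, 13}
|A + B| = 10

A + B = {-10, -8, -7, -3, -1, 0, 1, 6, 8, 13}


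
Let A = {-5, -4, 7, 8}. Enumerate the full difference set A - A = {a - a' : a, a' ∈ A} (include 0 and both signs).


A - A = {a - a' : a, a' ∈ A}.
Compute a - a' for each ordered pair (a, a'):
a = -5: -5--5=0, -5--4=-1, -5-7=-12, -5-8=-13
a = -4: -4--5=1, -4--4=0, -4-7=-11, -4-8=-12
a = 7: 7--5=12, 7--4=11, 7-7=0, 7-8=-1
a = 8: 8--5=13, 8--4=12, 8-7=1, 8-8=0
Collecting distinct values (and noting 0 appears from a-a):
A - A = {-13, -12, -11, -1, 0, 1, 11, 12, 13}
|A - A| = 9

A - A = {-13, -12, -11, -1, 0, 1, 11, 12, 13}


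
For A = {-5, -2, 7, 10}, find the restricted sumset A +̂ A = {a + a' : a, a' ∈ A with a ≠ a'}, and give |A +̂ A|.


Restricted sumset: A +̂ A = {a + a' : a ∈ A, a' ∈ A, a ≠ a'}.
Equivalently, take A + A and drop any sum 2a that is achievable ONLY as a + a for a ∈ A (i.e. sums representable only with equal summands).
Enumerate pairs (a, a') with a < a' (symmetric, so each unordered pair gives one sum; this covers all a ≠ a'):
  -5 + -2 = -7
  -5 + 7 = 2
  -5 + 10 = 5
  -2 + 7 = 5
  -2 + 10 = 8
  7 + 10 = 17
Collected distinct sums: {-7, 2, 5, 8, 17}
|A +̂ A| = 5
(Reference bound: |A +̂ A| ≥ 2|A| - 3 for |A| ≥ 2, with |A| = 4 giving ≥ 5.)

|A +̂ A| = 5


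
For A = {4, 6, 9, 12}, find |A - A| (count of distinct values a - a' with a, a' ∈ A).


A - A = {a - a' : a, a' ∈ A}; |A| = 4.
Bounds: 2|A|-1 ≤ |A - A| ≤ |A|² - |A| + 1, i.e. 7 ≤ |A - A| ≤ 13.
Note: 0 ∈ A - A always (from a - a). The set is symmetric: if d ∈ A - A then -d ∈ A - A.
Enumerate nonzero differences d = a - a' with a > a' (then include -d):
Positive differences: {2, 3, 5, 6, 8}
Full difference set: {0} ∪ (positive diffs) ∪ (negative diffs).
|A - A| = 1 + 2·5 = 11 (matches direct enumeration: 11).

|A - A| = 11


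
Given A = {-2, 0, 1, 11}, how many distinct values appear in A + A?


A + A = {a + a' : a, a' ∈ A}; |A| = 4.
General bounds: 2|A| - 1 ≤ |A + A| ≤ |A|(|A|+1)/2, i.e. 7 ≤ |A + A| ≤ 10.
Lower bound 2|A|-1 is attained iff A is an arithmetic progression.
Enumerate sums a + a' for a ≤ a' (symmetric, so this suffices):
a = -2: -2+-2=-4, -2+0=-2, -2+1=-1, -2+11=9
a = 0: 0+0=0, 0+1=1, 0+11=11
a = 1: 1+1=2, 1+11=12
a = 11: 11+11=22
Distinct sums: {-4, -2, -1, 0, 1, 2, 9, 11, 12, 22}
|A + A| = 10

|A + A| = 10


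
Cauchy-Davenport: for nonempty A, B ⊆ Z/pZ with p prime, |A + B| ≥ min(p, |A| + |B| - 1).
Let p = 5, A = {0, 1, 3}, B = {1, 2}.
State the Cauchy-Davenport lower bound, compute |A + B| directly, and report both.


Cauchy-Davenport: |A + B| ≥ min(p, |A| + |B| - 1) for A, B nonempty in Z/pZ.
|A| = 3, |B| = 2, p = 5.
CD lower bound = min(5, 3 + 2 - 1) = min(5, 4) = 4.
Compute A + B mod 5 directly:
a = 0: 0+1=1, 0+2=2
a = 1: 1+1=2, 1+2=3
a = 3: 3+1=4, 3+2=0
A + B = {0, 1, 2, 3, 4}, so |A + B| = 5.
Verify: 5 ≥ 4? Yes ✓.

CD lower bound = 4, actual |A + B| = 5.


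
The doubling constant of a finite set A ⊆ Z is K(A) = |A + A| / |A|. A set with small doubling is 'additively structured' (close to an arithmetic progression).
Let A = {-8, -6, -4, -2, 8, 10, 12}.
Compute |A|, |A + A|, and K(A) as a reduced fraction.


|A| = 7.
Compute A + A by enumerating all 49 pairs.
A + A = {-16, -14, -12, -10, -8, -6, -4, 0, 2, 4, 6, 8, 10, 16, 18, 20, 22, 24}, so |A + A| = 18.
K = |A + A| / |A| = 18/7 (already in lowest terms) ≈ 2.5714.
Reference: AP of size 7 gives K = 13/7 ≈ 1.8571; a fully generic set of size 7 gives K ≈ 4.0000.

|A| = 7, |A + A| = 18, K = 18/7.


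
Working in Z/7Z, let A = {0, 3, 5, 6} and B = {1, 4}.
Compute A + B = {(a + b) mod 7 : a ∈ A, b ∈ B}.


Work in Z/7Z: reduce every sum a + b modulo 7.
Enumerate all 8 pairs:
a = 0: 0+1=1, 0+4=4
a = 3: 3+1=4, 3+4=0
a = 5: 5+1=6, 5+4=2
a = 6: 6+1=0, 6+4=3
Distinct residues collected: {0, 1, 2, 3, 4, 6}
|A + B| = 6 (out of 7 total residues).

A + B = {0, 1, 2, 3, 4, 6}


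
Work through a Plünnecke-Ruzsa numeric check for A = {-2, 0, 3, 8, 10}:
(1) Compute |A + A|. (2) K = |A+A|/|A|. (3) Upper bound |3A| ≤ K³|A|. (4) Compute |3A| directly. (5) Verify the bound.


|A| = 5.
Step 1: Compute A + A by enumerating all 25 pairs.
A + A = {-4, -2, 0, 1, 3, 6, 8, 10, 11, 13, 16, 18, 20}, so |A + A| = 13.
Step 2: Doubling constant K = |A + A|/|A| = 13/5 = 13/5 ≈ 2.6000.
Step 3: Plünnecke-Ruzsa gives |3A| ≤ K³·|A| = (2.6000)³ · 5 ≈ 87.8800.
Step 4: Compute 3A = A + A + A directly by enumerating all triples (a,b,c) ∈ A³; |3A| = 25.
Step 5: Check 25 ≤ 87.8800? Yes ✓.

K = 13/5, Plünnecke-Ruzsa bound K³|A| ≈ 87.8800, |3A| = 25, inequality holds.


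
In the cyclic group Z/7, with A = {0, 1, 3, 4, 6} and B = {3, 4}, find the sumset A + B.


Work in Z/7Z: reduce every sum a + b modulo 7.
Enumerate all 10 pairs:
a = 0: 0+3=3, 0+4=4
a = 1: 1+3=4, 1+4=5
a = 3: 3+3=6, 3+4=0
a = 4: 4+3=0, 4+4=1
a = 6: 6+3=2, 6+4=3
Distinct residues collected: {0, 1, 2, 3, 4, 5, 6}
|A + B| = 7 (out of 7 total residues).

A + B = {0, 1, 2, 3, 4, 5, 6}


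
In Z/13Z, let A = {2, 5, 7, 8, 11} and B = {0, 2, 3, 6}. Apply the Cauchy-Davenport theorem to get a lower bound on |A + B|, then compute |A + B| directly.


Cauchy-Davenport: |A + B| ≥ min(p, |A| + |B| - 1) for A, B nonempty in Z/pZ.
|A| = 5, |B| = 4, p = 13.
CD lower bound = min(13, 5 + 4 - 1) = min(13, 8) = 8.
Compute A + B mod 13 directly:
a = 2: 2+0=2, 2+2=4, 2+3=5, 2+6=8
a = 5: 5+0=5, 5+2=7, 5+3=8, 5+6=11
a = 7: 7+0=7, 7+2=9, 7+3=10, 7+6=0
a = 8: 8+0=8, 8+2=10, 8+3=11, 8+6=1
a = 11: 11+0=11, 11+2=0, 11+3=1, 11+6=4
A + B = {0, 1, 2, 4, 5, 7, 8, 9, 10, 11}, so |A + B| = 10.
Verify: 10 ≥ 8? Yes ✓.

CD lower bound = 8, actual |A + B| = 10.


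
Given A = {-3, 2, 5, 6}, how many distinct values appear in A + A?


A + A = {a + a' : a, a' ∈ A}; |A| = 4.
General bounds: 2|A| - 1 ≤ |A + A| ≤ |A|(|A|+1)/2, i.e. 7 ≤ |A + A| ≤ 10.
Lower bound 2|A|-1 is attained iff A is an arithmetic progression.
Enumerate sums a + a' for a ≤ a' (symmetric, so this suffices):
a = -3: -3+-3=-6, -3+2=-1, -3+5=2, -3+6=3
a = 2: 2+2=4, 2+5=7, 2+6=8
a = 5: 5+5=10, 5+6=11
a = 6: 6+6=12
Distinct sums: {-6, -1, 2, 3, 4, 7, 8, 10, 11, 12}
|A + A| = 10

|A + A| = 10
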